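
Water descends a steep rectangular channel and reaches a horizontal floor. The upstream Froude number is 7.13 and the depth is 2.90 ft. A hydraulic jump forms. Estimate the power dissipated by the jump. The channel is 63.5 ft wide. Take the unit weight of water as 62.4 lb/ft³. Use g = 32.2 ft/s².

Fr₁ = 7.13 (given).
Bélanger equation: y₂/y₁ = ½[√(1 + 8Fr₁²) − 1] = ½[√407.7 − 1] = 9.60.
y₂ = 9.60 × 2.90 = 27.8 ft.
Head loss: ΔE = (y₂ − y₁)³/(4y₁y₂) = (27.8 − 2.90)³/(4×2.90×27.8) = 15490/323 = 48.0 ft.
V₁ = Fr₁·√(g·y₁) = 7.13×√(32.2×2.90) = 68.9 ft/s; q = V₁·y₁ = 200 ft²/s. Q = q·b = 200 × 63.5 = 12688 cfs. P = γ·Q·ΔE/550 = 62.4 × 12688 × 48.0 / 550 = 69075 hp.

P = 69075 hp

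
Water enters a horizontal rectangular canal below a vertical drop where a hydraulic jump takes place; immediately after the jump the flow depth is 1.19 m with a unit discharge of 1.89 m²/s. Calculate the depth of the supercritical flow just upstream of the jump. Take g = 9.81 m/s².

y₁ = 0.388 m

V₂ = q/y₂ = 1.89/1.19 = 1.59 m/s; Fr₂ = V₂/√(g·y₂) = 0.465.
From the momentum equation (using Fr₂), y₁/y₂ = ½[√(1 + 8Fr₂²) − 1] = ½[√2.729 − 1] = 0.326.
y₁ = 0.326 × 1.19 = 0.388 m.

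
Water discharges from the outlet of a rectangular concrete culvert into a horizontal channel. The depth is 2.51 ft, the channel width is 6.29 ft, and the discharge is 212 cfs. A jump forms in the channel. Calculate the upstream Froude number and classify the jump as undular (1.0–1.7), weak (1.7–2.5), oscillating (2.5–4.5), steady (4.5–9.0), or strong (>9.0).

q = Q/b = 212/6.29 = 33.7 ft²/s; V₁ = q/y₁ = 13.4 ft/s. Fr₁ = V₁/√(g·y₁) = 1.49.
Fr₁ = 1.49 lies in the undular range.

Fr₁ = 1.49; undular jump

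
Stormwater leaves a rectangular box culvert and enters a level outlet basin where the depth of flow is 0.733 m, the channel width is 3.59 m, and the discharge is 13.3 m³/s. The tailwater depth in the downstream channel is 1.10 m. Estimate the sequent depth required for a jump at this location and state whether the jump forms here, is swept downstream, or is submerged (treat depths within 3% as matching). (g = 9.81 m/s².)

q = Q/b = 13.3/3.59 = 3.70 m²/s; V₁ = q/y₁ = 5.05 m/s. Fr₁ = V₁/√(g·y₁) = 1.88.
Bélanger equation: y₂/y₁ = ½[√(1 + 8Fr₁²) − 1] = ½[√29.42 − 1] = 2.21.
y₂ = 2.21 × 0.733 = 1.62 m.
Tailwater y_tw = 1.10 m: y_tw < y₂, so the jump is swept downstream.

y₂ = 1.62 m; the jump is swept downstream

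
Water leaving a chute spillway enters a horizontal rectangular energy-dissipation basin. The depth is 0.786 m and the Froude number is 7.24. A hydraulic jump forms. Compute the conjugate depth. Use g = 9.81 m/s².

y₂ = 7.66 m

Fr₁ = 7.24 (given).
Sequent-depth ratio: y₂/y₁ = ½[√(1 + 8Fr₁²) − 1] = ½[√420.3 − 1] = 9.75.
y₂ = 9.75 × 0.786 = 7.66 m.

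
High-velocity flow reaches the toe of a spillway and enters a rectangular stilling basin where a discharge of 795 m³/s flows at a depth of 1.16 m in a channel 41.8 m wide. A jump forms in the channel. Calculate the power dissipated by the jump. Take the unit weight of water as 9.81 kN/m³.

P = 55463 kW

q = Q/b = 795/41.8 = 19.0 m²/s; V₁ = q/y₁ = 16.4 m/s. Fr₁ = V₁/√(g·y₁) = 4.86.
From the momentum equation for a rectangular channel, y₂/y₁ = ½[√(1 + 8Fr₁²) − 1] = ½[√190.0 − 1] = 6.39.
y₂ = 6.39 × 1.16 = 7.41 m.
Head loss: ΔE = (y₂ − y₁)³/(4y₁y₂) = (7.41 − 1.16)³/(4×1.16×7.41) = 245/34.4 = 7.11 m.
P = γ·Q·ΔE = 9.81 × 795 × 7.11 = 55463 kW.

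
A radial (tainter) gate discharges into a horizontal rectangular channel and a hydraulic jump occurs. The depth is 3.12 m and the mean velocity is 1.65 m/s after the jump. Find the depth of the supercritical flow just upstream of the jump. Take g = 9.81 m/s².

Fr₂ = V₂/√(g·y₂) = 1.65/√(9.81×3.12) = 0.298.
From the momentum equation (using Fr₂), y₁/y₂ = ½[√(1 + 8Fr₂²) − 1] = ½[√1.712 − 1] = 0.154.
y₁ = 0.154 × 3.12 = 0.481 m.

y₁ = 0.481 m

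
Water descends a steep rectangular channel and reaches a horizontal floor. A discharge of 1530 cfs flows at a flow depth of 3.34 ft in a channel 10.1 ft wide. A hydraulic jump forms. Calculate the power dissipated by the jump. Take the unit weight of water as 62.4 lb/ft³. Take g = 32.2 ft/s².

q = Q/b = 1530/10.1 = 151 ft²/s; V₁ = q/y₁ = 45.4 ft/s. Fr₁ = V₁/√(g·y₁) = 4.37.
Sequent-depth ratio: y₂/y₁ = ½[√(1 + 8Fr₁²) − 1] = ½[√154.0 − 1] = 5.71.
y₂ = 5.71 × 3.34 = 19.1 ft.
V₂ = q/y₂ = 151/19.1 = 7.95 ft/s. E₁ = y₁ + V₁²/2g = 35.3 ft; E₂ = y₂ + V₂²/2g = 20.0 ft. ΔE = E₁ − E₂ = 15.2 ft.
P = γ·Q·ΔE/550 = 62.4 × 1530 × 15.2 / 550 = 2646 hp.

P = 2646 hp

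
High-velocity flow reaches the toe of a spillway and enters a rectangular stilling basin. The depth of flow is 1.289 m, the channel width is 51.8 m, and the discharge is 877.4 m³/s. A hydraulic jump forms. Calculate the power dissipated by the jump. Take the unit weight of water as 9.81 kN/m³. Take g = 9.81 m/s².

q = Q/b = 877.4/51.8 = 16.94 m²/s; V₁ = q/y₁ = 13.14 m/s. Fr₁ = V₁/√(g·y₁) = 3.695.
By Bélanger, y₂/y₁ = ½[√(1 + 8Fr₁²) − 1] = ½[√110.24 − 1] = 4.750.
y₂ = 4.750 × 1.289 = 6.123 m.
Head loss: ΔE = (y₂ − y₁)³/(4y₁y₂) = (6.123 − 1.289)³/(4×1.289×6.123) = 112.9/31.57 = 3.577 m.
P = γ·Q·ΔE = 9.81 × 877.4 × 3.577 = 30791 kW.

P = 30791 kW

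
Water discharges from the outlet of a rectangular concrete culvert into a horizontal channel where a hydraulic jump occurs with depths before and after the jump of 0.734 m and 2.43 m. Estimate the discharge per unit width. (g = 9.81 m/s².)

q = 5.26 m²/s

For a rectangular channel the momentum equation gives q² = ½·g·y₁·y₂·(y₁ + y₂) = ½×9.81×0.734×2.43×3.16 = 27.7.
q = √27.7 = 5.26 m²/s.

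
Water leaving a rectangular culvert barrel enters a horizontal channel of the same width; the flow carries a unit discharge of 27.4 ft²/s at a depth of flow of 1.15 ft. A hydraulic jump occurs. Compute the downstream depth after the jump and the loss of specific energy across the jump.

V₁ = q/y₁ = 27.4/1.15 = 23.8 ft/s. Fr₁ = V₁/√(g·y₁) = 23.8/√(32.2×1.15) = 3.92.
From the momentum equation for a rectangular channel, y₂/y₁ = ½[√(1 + 8Fr₁²) − 1] = ½[√123.6 − 1] = 5.06.
y₂ = 5.06 × 1.15 = 5.82 ft.
Head loss: ΔE = (y₂ − y₁)³/(4y₁y₂) = (5.82 − 1.15)³/(4×1.15×5.82) = 102/26.8 = 3.80 ft.

y₂ = 5.82 ft; ΔE = 3.80 ft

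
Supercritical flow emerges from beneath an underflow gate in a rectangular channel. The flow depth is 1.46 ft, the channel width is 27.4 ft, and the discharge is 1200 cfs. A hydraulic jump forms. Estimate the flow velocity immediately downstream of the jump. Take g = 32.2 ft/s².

V₂ = 5.26 ft/s

q = Q/b = 1200/27.4 = 43.8 ft²/s; V₁ = q/y₁ = 30.0 ft/s. Fr₁ = V₁/√(g·y₁) = 4.37.
From the momentum equation for a rectangular channel, y₂/y₁ = ½[√(1 + 8Fr₁²) − 1] = ½[√154.1 − 1] = 5.71.
y₂ = 5.71 × 1.46 = 8.33 ft.
V₂ = q/y₂ = 43.8/8.33 = 5.26 ft/s.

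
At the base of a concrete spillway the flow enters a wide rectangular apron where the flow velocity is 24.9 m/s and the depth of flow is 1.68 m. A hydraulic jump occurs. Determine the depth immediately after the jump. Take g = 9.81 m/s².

Fr₁ = V₁/√(g·y₁) = 24.9/√(9.81×1.68) = 6.13.
From the momentum equation for a rectangular channel, y₂/y₁ = ½[√(1 + 8Fr₁²) − 1] = ½[√302.0 − 1] = 8.19.
y₂ = 8.19 × 1.68 = 13.8 m.

y₂ = 13.8 m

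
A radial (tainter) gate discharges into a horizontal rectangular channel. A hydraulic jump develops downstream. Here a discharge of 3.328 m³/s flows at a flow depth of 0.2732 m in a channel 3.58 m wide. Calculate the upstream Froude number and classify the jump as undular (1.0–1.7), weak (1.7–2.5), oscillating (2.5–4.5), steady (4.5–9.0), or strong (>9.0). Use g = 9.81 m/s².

Fr₁ = 2.078; weak jump

q = Q/b = 3.328/3.58 = 0.9296 m²/s; V₁ = q/y₁ = 3.403 m/s. Fr₁ = V₁/√(g·y₁) = 2.078.
Fr₁ = 2.078 lies in the weak range.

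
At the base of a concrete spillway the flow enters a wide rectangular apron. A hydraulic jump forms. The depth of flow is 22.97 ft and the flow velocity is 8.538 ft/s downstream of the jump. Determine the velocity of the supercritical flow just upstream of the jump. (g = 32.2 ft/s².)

V₁ = 50.62 ft/s

Fr₂ = V₂/√(g·y₂) = 8.538/√(32.2×22.97) = 0.3139.
Since the conjugate-depth ratio holds either way, y₁/y₂ = ½[√(1 + 8Fr₂²) − 1] = ½[√1.7885 − 1] = 0.1687.
y₁ = 0.1687 × 22.97 = 3.874 ft.
V₁ = q/y₁ = 196.1/3.874 = 50.62 ft/s.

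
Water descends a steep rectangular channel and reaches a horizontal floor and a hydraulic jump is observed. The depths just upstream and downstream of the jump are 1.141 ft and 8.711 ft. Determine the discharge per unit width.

For a rectangular channel the momentum equation gives q² = ½·g·y₁·y₂·(y₁ + y₂) = ½×32.2×1.141×8.711×9.852 = 1577.
q = √1577 = 39.71 ft²/s.

q = 39.71 ft²/s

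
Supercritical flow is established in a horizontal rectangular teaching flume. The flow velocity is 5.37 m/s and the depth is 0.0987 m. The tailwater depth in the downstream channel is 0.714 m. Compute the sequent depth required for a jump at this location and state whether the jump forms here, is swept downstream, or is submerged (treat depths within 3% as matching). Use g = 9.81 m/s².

Fr₁ = V₁/√(g·y₁) = 5.37/√(9.81×0.0987) = 5.46.
From the momentum equation for a rectangular channel, y₂/y₁ = ½[√(1 + 8Fr₁²) − 1] = ½[√239.3 − 1] = 7.23.
y₂ = 7.23 × 0.0987 = 0.714 m.
Tailwater y_tw = 0.714 m: y_tw ≈ y₂, so the jump forms here.

y₂ = 0.714 m; the jump forms here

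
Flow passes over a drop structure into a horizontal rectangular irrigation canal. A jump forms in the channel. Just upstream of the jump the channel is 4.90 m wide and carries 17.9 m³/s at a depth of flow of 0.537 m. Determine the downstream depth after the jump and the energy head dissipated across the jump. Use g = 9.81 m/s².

y₂ = 2.00 m; ΔE = 0.727 m

q = Q/b = 17.9/4.90 = 3.65 m²/s; V₁ = q/y₁ = 6.80 m/s. Fr₁ = V₁/√(g·y₁) = 2.96.
From the momentum equation for a rectangular channel, y₂/y₁ = ½[√(1 + 8Fr₁²) − 1] = ½[√71.28 − 1] = 3.72.
y₂ = 3.72 × 0.537 = 2.00 m.
V₂ = q/y₂ = 3.65/2.00 = 1.83 m/s. E₁ = y₁ + V₁²/2g = 2.90 m; E₂ = y₂ + V₂²/2g = 2.17 m. ΔE = E₁ − E₂ = 0.727 m.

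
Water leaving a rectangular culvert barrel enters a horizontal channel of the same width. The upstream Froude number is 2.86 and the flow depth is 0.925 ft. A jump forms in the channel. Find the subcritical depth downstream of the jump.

y₂ = 3.31 ft

Fr₁ = 2.86 (given).
By Bélanger, y₂/y₁ = ½[√(1 + 8Fr₁²) − 1] = ½[√66.44 − 1] = 3.58.
y₂ = 3.58 × 0.925 = 3.31 ft.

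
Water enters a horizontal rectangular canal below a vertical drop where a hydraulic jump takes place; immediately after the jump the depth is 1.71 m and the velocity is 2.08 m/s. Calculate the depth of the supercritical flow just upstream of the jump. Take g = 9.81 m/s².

y₁ = 0.641 m

Fr₂ = V₂/√(g·y₂) = 2.08/√(9.81×1.71) = 0.508.
Applying the sequent-depth relation in reverse, y₁/y₂ = ½[√(1 + 8Fr₂²) − 1] = ½[√3.063 − 1] = 0.375.
y₁ = 0.375 × 1.71 = 0.641 m.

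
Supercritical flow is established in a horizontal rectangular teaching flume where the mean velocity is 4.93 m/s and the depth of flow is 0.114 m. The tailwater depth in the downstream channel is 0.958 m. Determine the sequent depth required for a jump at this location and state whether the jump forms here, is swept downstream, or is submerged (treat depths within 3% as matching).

y₂ = 0.697 m; the jump is submerged

Fr₁ = V₁/√(g·y₁) = 4.93/√(9.81×0.114) = 4.66.
Conjugate-depth relation: y₂/y₁ = ½[√(1 + 8Fr₁²) − 1] = ½[√174.9 − 1] = 6.11.
y₂ = 6.11 × 0.114 = 0.697 m.
Tailwater y_tw = 0.958 m: y_tw > y₂, so the jump is submerged.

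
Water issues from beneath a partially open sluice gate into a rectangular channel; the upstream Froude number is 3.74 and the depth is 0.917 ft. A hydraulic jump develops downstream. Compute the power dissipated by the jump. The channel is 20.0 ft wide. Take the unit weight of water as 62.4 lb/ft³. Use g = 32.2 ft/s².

P = 112 hp

Fr₁ = 3.74 (given).
From the momentum equation for a rectangular channel, y₂/y₁ = ½[√(1 + 8Fr₁²) − 1] = ½[√112.9 − 1] = 4.81.
y₂ = 4.81 × 0.917 = 4.41 ft.
Head loss: ΔE = (y₂ − y₁)³/(4y₁y₂) = (4.41 − 0.917)³/(4×0.917×4.41) = 42.7/16.2 = 2.64 ft.
V₁ = Fr₁·√(g·y₁) = 3.74×√(32.2×0.917) = 20.3 ft/s; q = V₁·y₁ = 18.6 ft²/s. Q = q·b = 18.6 × 20.0 = 373 cfs. P = γ·Q·ΔE/550 = 62.4 × 373 × 2.64 / 550 = 112 hp.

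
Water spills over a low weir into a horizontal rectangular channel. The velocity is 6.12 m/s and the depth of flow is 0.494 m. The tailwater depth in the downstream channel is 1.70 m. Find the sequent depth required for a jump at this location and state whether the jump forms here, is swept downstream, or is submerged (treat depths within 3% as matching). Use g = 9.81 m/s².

y₂ = 1.71 m; the jump forms here

Fr₁ = V₁/√(g·y₁) = 6.12/√(9.81×0.494) = 2.78.
Bélanger equation: y₂/y₁ = ½[√(1 + 8Fr₁²) − 1] = ½[√62.83 − 1] = 3.46.
y₂ = 3.46 × 0.494 = 1.71 m.
Tailwater y_tw = 1.70 m: y_tw ≈ y₂, so the jump forms here.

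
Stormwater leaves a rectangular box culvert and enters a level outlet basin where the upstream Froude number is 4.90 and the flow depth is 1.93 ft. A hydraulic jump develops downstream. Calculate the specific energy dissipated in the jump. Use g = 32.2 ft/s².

ΔE = 12.1 ft

Fr₁ = 4.90 (given).
By Bélanger, y₂/y₁ = ½[√(1 + 8Fr₁²) − 1] = ½[√193.1 − 1] = 6.45.
y₂ = 6.45 × 1.93 = 12.4 ft.
Head loss: ΔE = (y₂ − y₁)³/(4y₁y₂) = (12.4 − 1.93)³/(4×1.93×12.4) = 1162/96.1 = 12.1 ft.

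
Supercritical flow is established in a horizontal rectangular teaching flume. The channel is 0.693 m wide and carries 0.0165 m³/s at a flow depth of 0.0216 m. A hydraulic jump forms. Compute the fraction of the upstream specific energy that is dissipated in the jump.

q = Q/b = 0.0165/0.693 = 0.0238 m²/s; V₁ = q/y₁ = 1.10 m/s. Fr₁ = V₁/√(g·y₁) = 2.39.
By Bélanger, y₂/y₁ = ½[√(1 + 8Fr₁²) − 1] = ½[√46.87 − 1] = 2.92.
y₂ = 2.92 × 0.0216 = 0.0631 m.
E₁ = y₁ + V₁²/2g = 0.0835 m. ΔE = (y₂ − y₁)³/(4y₁y₂) = 0.0131 m. ΔE/E₁ = 0.0131/0.0835 = 0.157.

ΔE/E₁ = 0.157 (15.7%)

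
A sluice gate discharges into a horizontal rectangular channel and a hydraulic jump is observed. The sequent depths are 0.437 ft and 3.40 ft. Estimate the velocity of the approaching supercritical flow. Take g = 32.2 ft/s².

V₁ = 21.9 ft/s

For a rectangular channel the momentum equation gives q² = ½·g·y₁·y₂·(y₁ + y₂) = ½×32.2×0.437×3.40×3.84 = 91.8.
q = √91.8 = 9.58 ft²/s.
V₁ = q/y₁ = 9.58/0.437 = 21.9 ft/s.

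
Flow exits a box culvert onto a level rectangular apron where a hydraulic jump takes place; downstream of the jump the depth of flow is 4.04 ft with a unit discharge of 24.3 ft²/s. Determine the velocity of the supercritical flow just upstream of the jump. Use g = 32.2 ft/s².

V₂ = q/y₂ = 24.3/4.04 = 6.01 ft/s; Fr₂ = V₂/√(g·y₂) = 0.527.
Applying the sequent-depth relation in reverse, y₁/y₂ = ½[√(1 + 8Fr₂²) − 1] = ½[√3.225 − 1] = 0.398.
y₁ = 0.398 × 4.04 = 1.61 ft.
V₁ = q/y₁ = 24.3/1.61 = 15.1 ft/s.

V₁ = 15.1 ft/s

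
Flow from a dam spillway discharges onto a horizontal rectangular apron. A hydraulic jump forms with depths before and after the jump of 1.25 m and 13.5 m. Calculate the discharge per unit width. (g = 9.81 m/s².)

For a rectangular channel the momentum equation gives q² = ½·g·y₁·y₂·(y₁ + y₂) = ½×9.81×1.25×13.5×14.8 = 1221.
q = √1221 = 34.9 m²/s.

q = 34.9 m²/s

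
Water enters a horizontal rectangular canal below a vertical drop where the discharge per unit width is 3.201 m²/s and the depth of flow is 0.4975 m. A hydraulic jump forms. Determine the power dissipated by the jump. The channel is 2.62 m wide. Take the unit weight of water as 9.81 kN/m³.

P = 52.13 kW

V₁ = q/y₁ = 3.201/0.4975 = 6.434 m/s. Fr₁ = V₁/√(g·y₁) = 6.434/√(9.81×0.4975) = 2.912.
By Bélanger, y₂/y₁ = ½[√(1 + 8Fr₁²) − 1] = ½[√68.860 − 1] = 3.649.
y₂ = 3.649 × 0.4975 = 1.815 m.
V₂ = q/y₂ = 3.201/1.815 = 1.763 m/s. E₁ = y₁ + V₁²/2g = 2.608 m; E₂ = y₂ + V₂²/2g = 1.974 m. ΔE = E₁ − E₂ = 0.6336 m.
Q = q·b = 3.201 × 2.62 = 8.387 m³/s. P = γ·Q·ΔE = 9.81 × 8.387 × 0.6336 = 52.13 kW.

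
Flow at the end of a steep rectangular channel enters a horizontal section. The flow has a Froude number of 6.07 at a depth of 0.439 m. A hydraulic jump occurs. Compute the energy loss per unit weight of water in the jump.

Fr₁ = 6.07 (given).
By Bélanger, y₂/y₁ = ½[√(1 + 8Fr₁²) − 1] = ½[√295.8 − 1] = 8.10.
y₂ = 8.10 × 0.439 = 3.56 m.
V₁ = Fr₁·√(g·y₁) = 6.07×√(9.81×0.439) = 12.6 m/s; q = V₁·y₁ = 5.53 m²/s. V₂ = q/y₂ = 5.53/3.56 = 1.56 m/s. E₁ = y₁ + V₁²/2g = 8.53 m; E₂ = y₂ + V₂²/2g = 3.68 m. ΔE = E₁ − E₂ = 4.85 m.

ΔE = 4.85 m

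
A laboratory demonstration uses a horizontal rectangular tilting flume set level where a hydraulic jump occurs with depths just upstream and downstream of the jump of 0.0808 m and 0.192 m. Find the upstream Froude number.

Fr₁ = 2.00

For a rectangular channel the momentum equation gives q² = ½·g·y₁·y₂·(y₁ + y₂) = ½×9.81×0.0808×0.192×0.273 = 0.0208.
q = √0.0208 = 0.144 m²/s.
V₁ = q/y₁ = 1.78 m/s; Fr₁ = V₁/√(g·y₁) = 2.00.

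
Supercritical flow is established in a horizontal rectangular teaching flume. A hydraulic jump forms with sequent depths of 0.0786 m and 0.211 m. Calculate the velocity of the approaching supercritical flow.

V₁ = 1.95 m/s

For a rectangular channel the momentum equation gives q² = ½·g·y₁·y₂·(y₁ + y₂) = ½×9.81×0.0786×0.211×0.290 = 0.0236.
q = √0.0236 = 0.153 m²/s.
V₁ = q/y₁ = 0.153/0.0786 = 1.95 m/s.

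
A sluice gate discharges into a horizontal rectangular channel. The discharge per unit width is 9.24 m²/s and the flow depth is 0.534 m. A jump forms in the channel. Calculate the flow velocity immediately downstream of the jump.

V₁ = q/y₁ = 9.24/0.534 = 17.3 m/s. Fr₁ = V₁/√(g·y₁) = 17.3/√(9.81×0.534) = 7.56.
Sequent-depth ratio: y₂/y₁ = ½[√(1 + 8Fr₁²) − 1] = ½[√458.2 − 1] = 10.2.
y₂ = 10.2 × 0.534 = 5.45 m.
V₂ = q/y₂ = 9.24/5.45 = 1.70 m/s.

V₂ = 1.70 m/s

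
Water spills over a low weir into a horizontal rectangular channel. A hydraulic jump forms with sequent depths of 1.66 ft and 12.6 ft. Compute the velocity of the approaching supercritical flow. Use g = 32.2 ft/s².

For a rectangular channel the momentum equation gives q² = ½·g·y₁·y₂·(y₁ + y₂) = ½×32.2×1.66×12.6×14.3 = 4802.
q = √4802 = 69.3 ft²/s.
V₁ = q/y₁ = 69.3/1.66 = 41.7 ft/s.

V₁ = 41.7 ft/s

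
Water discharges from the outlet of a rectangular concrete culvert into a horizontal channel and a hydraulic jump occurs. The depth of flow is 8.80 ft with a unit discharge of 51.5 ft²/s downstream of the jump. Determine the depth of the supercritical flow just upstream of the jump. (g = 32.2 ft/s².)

V₂ = q/y₂ = 51.5/8.80 = 5.85 ft/s; Fr₂ = V₂/√(g·y₂) = 0.348.
From the momentum equation (using Fr₂), y₁/y₂ = ½[√(1 + 8Fr₂²) − 1] = ½[√1.967 − 1] = 0.201.
y₁ = 0.201 × 8.80 = 1.77 ft.

y₁ = 1.77 ft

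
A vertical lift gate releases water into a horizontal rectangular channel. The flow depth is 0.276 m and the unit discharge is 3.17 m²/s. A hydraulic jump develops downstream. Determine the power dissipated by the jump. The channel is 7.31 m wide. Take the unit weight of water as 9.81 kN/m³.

V₁ = q/y₁ = 3.17/0.276 = 11.5 m/s. Fr₁ = V₁/√(g·y₁) = 11.5/√(9.81×0.276) = 6.98.
Bélanger equation: y₂/y₁ = ½[√(1 + 8Fr₁²) − 1] = ½[√390.8 − 1] = 9.38.
y₂ = 9.38 × 0.276 = 2.59 m.
Head loss: ΔE = (y₂ − y₁)³/(4y₁y₂) = (2.59 − 0.276)³/(4×0.276×2.59) = 12.4/2.86 = 4.33 m.
Q = q·b = 3.17 × 7.31 = 23.2 m³/s. P = γ·Q·ΔE = 9.81 × 23.2 × 4.33 = 985 kW.

P = 985 kW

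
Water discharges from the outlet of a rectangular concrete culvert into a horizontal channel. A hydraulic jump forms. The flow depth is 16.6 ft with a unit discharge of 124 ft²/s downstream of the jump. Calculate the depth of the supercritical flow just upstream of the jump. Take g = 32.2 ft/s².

V₂ = q/y₂ = 124/16.6 = 7.47 ft/s; Fr₂ = V₂/√(g·y₂) = 0.323.
The Bélanger relation is symmetric: y₁/y₂ = ½[√(1 + 8Fr₂²) − 1] = ½[√1.835 − 1] = 0.177.
y₁ = 0.177 × 16.6 = 2.94 ft.

y₁ = 2.94 ft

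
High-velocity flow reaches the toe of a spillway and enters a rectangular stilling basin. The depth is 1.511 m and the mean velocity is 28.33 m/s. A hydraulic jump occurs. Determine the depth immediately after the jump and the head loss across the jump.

Fr₁ = V₁/√(g·y₁) = 28.33/√(9.81×1.511) = 7.358.
From the momentum equation for a rectangular channel, y₂/y₁ = ½[√(1 + 8Fr₁²) − 1] = ½[√434.16 − 1] = 9.918.
y₂ = 9.918 × 1.511 = 14.99 m.
Head loss: ΔE = (y₂ − y₁)³/(4y₁y₂) = (14.99 − 1.511)³/(4×1.511×14.99) = 2447/90.58 = 27.02 m.

y₂ = 14.99 m; ΔE = 27.02 m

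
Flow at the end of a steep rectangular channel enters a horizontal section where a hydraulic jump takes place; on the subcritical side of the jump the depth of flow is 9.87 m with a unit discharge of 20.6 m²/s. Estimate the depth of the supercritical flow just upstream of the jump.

y₁ = 0.820 m

V₂ = q/y₂ = 20.6/9.87 = 2.09 m/s; Fr₂ = V₂/√(g·y₂) = 0.212.
Since the conjugate-depth ratio holds either way, y₁/y₂ = ½[√(1 + 8Fr₂²) − 1] = ½[√1.360 − 1] = 0.0831.
y₁ = 0.0831 × 9.87 = 0.820 m.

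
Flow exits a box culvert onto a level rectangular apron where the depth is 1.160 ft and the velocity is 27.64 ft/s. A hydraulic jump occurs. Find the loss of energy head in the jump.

ΔE = 5.822 ft

Fr₁ = V₁/√(g·y₁) = 27.64/√(32.2×1.160) = 4.523.
From the momentum equation for a rectangular channel, y₂/y₁ = ½[√(1 + 8Fr₁²) − 1] = ½[√164.63 − 1] = 5.915.
y₂ = 5.915 × 1.160 = 6.862 ft.
q = V₁·y₁ = 27.64 × 1.160 = 32.06 ft²/s. V₂ = q/y₂ = 32.06/6.862 = 4.673 ft/s. E₁ = y₁ + V₁²/2g = 13.02 ft; E₂ = y₂ + V₂²/2g = 7.201 ft. ΔE = E₁ − E₂ = 5.822 ft.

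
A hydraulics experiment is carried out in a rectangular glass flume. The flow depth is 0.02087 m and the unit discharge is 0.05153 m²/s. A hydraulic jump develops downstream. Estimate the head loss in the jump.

ΔE = 0.1747 m

V₁ = q/y₁ = 0.05153/0.02087 = 2.469 m/s. Fr₁ = V₁/√(g·y₁) = 2.469/√(9.81×0.02087) = 5.457.
Bélanger equation: y₂/y₁ = ½[√(1 + 8Fr₁²) − 1] = ½[√239.22 − 1] = 7.233.
y₂ = 7.233 × 0.02087 = 0.1510 m.
Head loss: ΔE = (y₂ − y₁)³/(4y₁y₂) = (0.1510 − 0.02087)³/(4×0.02087×0.1510) = 0.002202/0.01260 = 0.1747 m.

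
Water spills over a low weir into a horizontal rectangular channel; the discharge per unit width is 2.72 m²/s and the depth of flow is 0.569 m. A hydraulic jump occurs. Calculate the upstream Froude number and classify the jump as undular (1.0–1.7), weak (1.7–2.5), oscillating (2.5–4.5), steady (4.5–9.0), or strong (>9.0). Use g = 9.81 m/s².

Fr₁ = 2.02; weak jump

V₁ = q/y₁ = 2.72/0.569 = 4.78 m/s. Fr₁ = V₁/√(g·y₁) = 4.78/√(9.81×0.569) = 2.02.
Fr₁ = 2.02 lies in the weak range.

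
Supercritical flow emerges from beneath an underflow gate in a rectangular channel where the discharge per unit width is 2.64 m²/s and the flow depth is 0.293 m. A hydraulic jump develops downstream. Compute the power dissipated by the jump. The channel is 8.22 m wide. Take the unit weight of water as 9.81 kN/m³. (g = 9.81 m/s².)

V₁ = q/y₁ = 2.64/0.293 = 9.01 m/s. Fr₁ = V₁/√(g·y₁) = 9.01/√(9.81×0.293) = 5.31.
Bélanger equation: y₂/y₁ = ½[√(1 + 8Fr₁²) − 1] = ½[√227.0 − 1] = 7.03.
y₂ = 7.03 × 0.293 = 2.06 m.
V₂ = q/y₂ = 2.64/2.06 = 1.28 m/s. E₁ = y₁ + V₁²/2g = 4.43 m; E₂ = y₂ + V₂²/2g = 2.14 m. ΔE = E₁ − E₂ = 2.29 m.
Q = q·b = 2.64 × 8.22 = 21.7 m³/s. P = γ·Q·ΔE = 9.81 × 21.7 × 2.29 = 487 kW.

P = 487 kW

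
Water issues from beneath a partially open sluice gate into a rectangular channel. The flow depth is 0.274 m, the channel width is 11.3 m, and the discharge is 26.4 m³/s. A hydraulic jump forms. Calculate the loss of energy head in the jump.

ΔE = 2.02 m

q = Q/b = 26.4/11.3 = 2.34 m²/s; V₁ = q/y₁ = 8.53 m/s. Fr₁ = V₁/√(g·y₁) = 5.20.
Bélanger equation: y₂/y₁ = ½[√(1 + 8Fr₁²) − 1] = ½[√217.4 − 1] = 6.87.
y₂ = 6.87 × 0.274 = 1.88 m.
Head loss: ΔE = (y₂ − y₁)³/(4y₁y₂) = (1.88 − 0.274)³/(4×0.274×1.88) = 4.16/2.06 = 2.02 m.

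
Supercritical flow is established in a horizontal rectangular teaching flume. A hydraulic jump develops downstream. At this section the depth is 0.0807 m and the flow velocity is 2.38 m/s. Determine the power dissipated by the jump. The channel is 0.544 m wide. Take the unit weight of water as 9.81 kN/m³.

Fr₁ = V₁/√(g·y₁) = 2.38/√(9.81×0.0807) = 2.67.
Bélanger equation: y₂/y₁ = ½[√(1 + 8Fr₁²) − 1] = ½[√58.24 − 1] = 3.32.
y₂ = 3.32 × 0.0807 = 0.268 m.
Head loss: ΔE = (y₂ − y₁)³/(4y₁y₂) = (0.268 − 0.0807)³/(4×0.0807×0.268) = 0.00653/0.0864 = 0.0756 m.
q = V₁·y₁ = 2.38 × 0.0807 = 0.192 m²/s. Q = q·b = 0.192 × 0.544 = 0.104 m³/s. P = γ·Q·ΔE = 9.81 × 0.104 × 0.0756 = 0.0775 kW.

P = 0.0775 kW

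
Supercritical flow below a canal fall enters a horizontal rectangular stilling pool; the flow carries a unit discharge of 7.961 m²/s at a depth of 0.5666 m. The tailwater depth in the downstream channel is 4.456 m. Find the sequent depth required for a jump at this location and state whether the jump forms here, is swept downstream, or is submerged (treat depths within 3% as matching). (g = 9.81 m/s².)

y₂ = 4.500 m; the jump forms here

V₁ = q/y₁ = 7.961/0.5666 = 14.05 m/s. Fr₁ = V₁/√(g·y₁) = 14.05/√(9.81×0.5666) = 5.960.
Sequent-depth ratio: y₂/y₁ = ½[√(1 + 8Fr₁²) − 1] = ½[√285.14 − 1] = 7.943.
y₂ = 7.943 × 0.5666 = 4.500 m.
Tailwater y_tw = 4.456 m: y_tw ≈ y₂, so the jump forms here.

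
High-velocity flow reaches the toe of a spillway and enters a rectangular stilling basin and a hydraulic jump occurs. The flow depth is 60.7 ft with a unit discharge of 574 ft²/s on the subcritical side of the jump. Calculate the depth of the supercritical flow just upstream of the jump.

y₁ = 5.12 ft

V₂ = q/y₂ = 574/60.7 = 9.46 ft/s; Fr₂ = V₂/√(g·y₂) = 0.214.
The Bélanger relation is symmetric: y₁/y₂ = ½[√(1 + 8Fr₂²) − 1] = ½[√1.366 − 1] = 0.0844.
y₁ = 0.0844 × 60.7 = 5.12 ft.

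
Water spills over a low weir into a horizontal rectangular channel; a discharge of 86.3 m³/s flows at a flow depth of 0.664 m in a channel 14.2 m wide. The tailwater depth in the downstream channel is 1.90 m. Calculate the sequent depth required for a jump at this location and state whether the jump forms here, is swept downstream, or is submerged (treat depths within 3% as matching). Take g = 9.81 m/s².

q = Q/b = 86.3/14.2 = 6.08 m²/s; V₁ = q/y₁ = 9.15 m/s. Fr₁ = V₁/√(g·y₁) = 3.59.
Conjugate-depth relation: y₂/y₁ = ½[√(1 + 8Fr₁²) − 1] = ½[√103.9 − 1] = 4.60.
y₂ = 4.60 × 0.664 = 3.05 m.
Tailwater y_tw = 1.90 m: y_tw < y₂, so the jump is swept downstream.

y₂ = 3.05 m; the jump is swept downstream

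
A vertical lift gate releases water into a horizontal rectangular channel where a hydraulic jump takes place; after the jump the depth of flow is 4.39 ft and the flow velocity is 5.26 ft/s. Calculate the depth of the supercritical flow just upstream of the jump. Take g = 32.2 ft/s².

Fr₂ = V₂/√(g·y₂) = 5.26/√(32.2×4.39) = 0.442.
Since the conjugate-depth ratio holds either way, y₁/y₂ = ½[√(1 + 8Fr₂²) − 1] = ½[√2.566 − 1] = 0.301.
y₁ = 0.301 × 4.39 = 1.32 ft.

y₁ = 1.32 ft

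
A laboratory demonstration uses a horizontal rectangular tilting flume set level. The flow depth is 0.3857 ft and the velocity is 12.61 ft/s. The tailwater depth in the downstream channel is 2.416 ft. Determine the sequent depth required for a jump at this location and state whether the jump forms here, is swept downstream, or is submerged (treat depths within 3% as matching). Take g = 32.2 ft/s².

Fr₁ = V₁/√(g·y₁) = 12.61/√(32.2×0.3857) = 3.578.
Conjugate-depth relation: y₂/y₁ = ½[√(1 + 8Fr₁²) − 1] = ½[√103.43 − 1] = 4.585.
y₂ = 4.585 × 0.3857 = 1.768 ft.
Tailwater y_tw = 2.416 ft: y_tw > y₂, so the jump is submerged.

y₂ = 1.768 ft; the jump is submerged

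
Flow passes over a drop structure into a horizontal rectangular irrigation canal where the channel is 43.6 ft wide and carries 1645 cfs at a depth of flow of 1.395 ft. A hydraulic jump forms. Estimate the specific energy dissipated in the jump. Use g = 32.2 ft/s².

q = Q/b = 1645/43.6 = 37.73 ft²/s; V₁ = q/y₁ = 27.05 ft/s. Fr₁ = V₁/√(g·y₁) = 4.035.
Bélanger equation: y₂/y₁ = ½[√(1 + 8Fr₁²) − 1] = ½[√131.28 − 1] = 5.229.
y₂ = 5.229 × 1.395 = 7.294 ft.
V₂ = q/y₂ = 37.73/7.294 = 5.173 ft/s. E₁ = y₁ + V₁²/2g = 12.75 ft; E₂ = y₂ + V₂²/2g = 7.710 ft. ΔE = E₁ − E₂ = 5.044 ft.

ΔE = 5.044 ft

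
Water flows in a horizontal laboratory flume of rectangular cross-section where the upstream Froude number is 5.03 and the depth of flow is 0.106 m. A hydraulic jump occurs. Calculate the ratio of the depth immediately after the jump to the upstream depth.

y₂/y₁ = 6.63

Fr₁ = 5.03 (given).
Sequent-depth ratio: y₂/y₁ = ½[√(1 + 8Fr₁²) − 1] = ½[√203.4 − 1] = 6.63.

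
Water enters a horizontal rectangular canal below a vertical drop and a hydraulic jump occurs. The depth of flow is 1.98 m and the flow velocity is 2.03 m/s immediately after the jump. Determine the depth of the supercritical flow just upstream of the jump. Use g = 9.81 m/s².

Fr₂ = V₂/√(g·y₂) = 2.03/√(9.81×1.98) = 0.461.
The Bélanger relation is symmetric: y₁/y₂ = ½[√(1 + 8Fr₂²) − 1] = ½[√2.697 − 1] = 0.321.
y₁ = 0.321 × 1.98 = 0.636 m.

y₁ = 0.636 m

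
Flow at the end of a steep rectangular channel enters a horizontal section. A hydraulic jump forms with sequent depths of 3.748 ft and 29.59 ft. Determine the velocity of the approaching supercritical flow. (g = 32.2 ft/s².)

For a rectangular channel the momentum equation gives q² = ½·g·y₁·y₂·(y₁ + y₂) = ½×32.2×3.748×29.59×33.34 = 59526.
q = √59526 = 244.0 ft²/s.
V₁ = q/y₁ = 244.0/3.748 = 65.10 ft/s.

V₁ = 65.10 ft/s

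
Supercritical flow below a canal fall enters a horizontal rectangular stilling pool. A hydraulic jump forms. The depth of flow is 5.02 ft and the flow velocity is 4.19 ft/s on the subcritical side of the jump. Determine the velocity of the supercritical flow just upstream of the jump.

V₁ = 22.8 ft/s

Fr₂ = V₂/√(g·y₂) = 4.19/√(32.2×5.02) = 0.330.
Applying the sequent-depth relation in reverse, y₁/y₂ = ½[√(1 + 8Fr₂²) − 1] = ½[√1.869 − 1] = 0.184.
y₁ = 0.184 × 5.02 = 0.921 ft.
V₁ = q/y₁ = 21.0/0.921 = 22.8 ft/s.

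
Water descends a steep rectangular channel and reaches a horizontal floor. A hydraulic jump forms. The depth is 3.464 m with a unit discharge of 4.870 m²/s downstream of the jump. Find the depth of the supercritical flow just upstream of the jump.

V₂ = q/y₂ = 4.870/3.464 = 1.406 m/s; Fr₂ = V₂/√(g·y₂) = 0.2412.
Applying the sequent-depth relation in reverse, y₁/y₂ = ½[√(1 + 8Fr₂²) − 1] = ½[√1.4653 − 1] = 0.1053.
y₁ = 0.1053 × 3.464 = 0.3646 m.

y₁ = 0.3646 m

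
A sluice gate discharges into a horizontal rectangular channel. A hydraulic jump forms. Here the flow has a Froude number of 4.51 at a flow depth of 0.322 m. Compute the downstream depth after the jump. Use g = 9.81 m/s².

y₂ = 1.90 m

Fr₁ = 4.51 (given).
Conjugate-depth relation: y₂/y₁ = ½[√(1 + 8Fr₁²) − 1] = ½[√163.7 − 1] = 5.90.
y₂ = 5.90 × 0.322 = 1.90 m.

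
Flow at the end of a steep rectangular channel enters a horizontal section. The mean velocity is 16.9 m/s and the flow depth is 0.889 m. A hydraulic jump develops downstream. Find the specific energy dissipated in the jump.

Fr₁ = V₁/√(g·y₁) = 16.9/√(9.81×0.889) = 5.72.
Sequent-depth ratio: y₂/y₁ = ½[√(1 + 8Fr₁²) − 1] = ½[√263.0 − 1] = 7.61.
y₂ = 7.61 × 0.889 = 6.76 m.
Head loss: ΔE = (y₂ − y₁)³/(4y₁y₂) = (6.76 − 0.889)³/(4×0.889×6.76) = 203/24.1 = 8.43 m.

ΔE = 8.43 m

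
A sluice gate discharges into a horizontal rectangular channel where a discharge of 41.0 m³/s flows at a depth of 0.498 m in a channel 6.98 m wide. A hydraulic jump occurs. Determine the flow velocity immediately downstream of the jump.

V₂ = 1.67 m/s

q = Q/b = 41.0/6.98 = 5.87 m²/s; V₁ = q/y₁ = 11.8 m/s. Fr₁ = V₁/√(g·y₁) = 5.34.
Conjugate-depth relation: y₂/y₁ = ½[√(1 + 8Fr₁²) − 1] = ½[√228.8 − 1] = 7.06.
y₂ = 7.06 × 0.498 = 3.52 m.
V₂ = q/y₂ = 5.87/3.52 = 1.67 m/s.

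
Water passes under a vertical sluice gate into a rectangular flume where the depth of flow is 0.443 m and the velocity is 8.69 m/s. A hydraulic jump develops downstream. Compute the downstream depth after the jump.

Fr₁ = V₁/√(g·y₁) = 8.69/√(9.81×0.443) = 4.17.
From the momentum equation for a rectangular channel, y₂/y₁ = ½[√(1 + 8Fr₁²) − 1] = ½[√140.0 − 1] = 5.42.
y₂ = 5.42 × 0.443 = 2.40 m.

y₂ = 2.40 m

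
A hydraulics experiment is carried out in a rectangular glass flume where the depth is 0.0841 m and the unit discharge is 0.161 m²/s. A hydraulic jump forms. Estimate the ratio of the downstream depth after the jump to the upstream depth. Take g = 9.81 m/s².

y₂/y₁ = 2.52

V₁ = q/y₁ = 0.161/0.0841 = 1.91 m/s. Fr₁ = V₁/√(g·y₁) = 1.91/√(9.81×0.0841) = 2.11.
Sequent-depth ratio: y₂/y₁ = ½[√(1 + 8Fr₁²) − 1] = ½[√36.54 − 1] = 2.52.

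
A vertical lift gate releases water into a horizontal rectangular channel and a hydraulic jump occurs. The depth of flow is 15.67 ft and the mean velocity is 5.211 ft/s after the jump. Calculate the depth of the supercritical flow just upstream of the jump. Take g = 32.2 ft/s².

y₁ = 1.536 ft

Fr₂ = V₂/√(g·y₂) = 5.211/√(32.2×15.67) = 0.2320.
Since the conjugate-depth ratio holds either way, y₁/y₂ = ½[√(1 + 8Fr₂²) − 1] = ½[√1.4305 − 1] = 0.09802.
y₁ = 0.09802 × 15.67 = 1.536 ft.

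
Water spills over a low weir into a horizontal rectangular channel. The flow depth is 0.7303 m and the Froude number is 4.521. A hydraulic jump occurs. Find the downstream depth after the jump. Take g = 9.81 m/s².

y₂ = 4.318 m

Fr₁ = 4.521 (given).
Sequent-depth ratio: y₂/y₁ = ½[√(1 + 8Fr₁²) − 1] = ½[√164.52 − 1] = 5.913.
y₂ = 5.913 × 0.7303 = 4.318 m.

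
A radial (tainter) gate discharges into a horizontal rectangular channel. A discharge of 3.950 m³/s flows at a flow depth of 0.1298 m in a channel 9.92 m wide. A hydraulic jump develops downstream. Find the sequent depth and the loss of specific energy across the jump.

y₂ = 0.4383 m; ΔE = 0.1291 m

q = Q/b = 3.950/9.92 = 0.3982 m²/s; V₁ = q/y₁ = 3.068 m/s. Fr₁ = V₁/√(g·y₁) = 2.719.
By Bélanger, y₂/y₁ = ½[√(1 + 8Fr₁²) − 1] = ½[√60.125 − 1] = 3.377.
y₂ = 3.377 × 0.1298 = 0.4383 m.
V₂ = q/y₂ = 0.3982/0.4383 = 0.9084 m/s. E₁ = y₁ + V₁²/2g = 0.6094 m; E₂ = y₂ + V₂²/2g = 0.4804 m. ΔE = E₁ − E₂ = 0.1291 m.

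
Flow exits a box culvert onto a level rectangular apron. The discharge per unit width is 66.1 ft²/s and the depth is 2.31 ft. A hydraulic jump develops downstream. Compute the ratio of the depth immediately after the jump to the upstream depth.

y₂/y₁ = 4.22

V₁ = q/y₁ = 66.1/2.31 = 28.6 ft/s. Fr₁ = V₁/√(g·y₁) = 28.6/√(32.2×2.31) = 3.32.
From the momentum equation for a rectangular channel, y₂/y₁ = ½[√(1 + 8Fr₁²) − 1] = ½[√89.06 − 1] = 4.22.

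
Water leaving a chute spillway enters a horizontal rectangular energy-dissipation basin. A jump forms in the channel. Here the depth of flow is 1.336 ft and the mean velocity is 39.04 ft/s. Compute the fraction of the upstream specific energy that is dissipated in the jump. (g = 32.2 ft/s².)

Fr₁ = V₁/√(g·y₁) = 39.04/√(32.2×1.336) = 5.952.
Bélanger equation: y₂/y₁ = ½[√(1 + 8Fr₁²) − 1] = ½[√284.43 − 1] = 7.933.
y₂ = 7.933 × 1.336 = 10.60 ft.
E₁ = y₁ + V₁²/2g = 25.00 ft. ΔE = (y₂ − y₁)³/(4y₁y₂) = 14.03 ft. ΔE/E₁ = 14.03/25.00 = 0.561.

ΔE/E₁ = 0.561 (56.1%)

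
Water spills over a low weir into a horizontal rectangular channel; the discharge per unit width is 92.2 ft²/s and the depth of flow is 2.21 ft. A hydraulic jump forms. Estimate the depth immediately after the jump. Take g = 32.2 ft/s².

V₁ = q/y₁ = 92.2/2.21 = 41.7 ft/s. Fr₁ = V₁/√(g·y₁) = 41.7/√(32.2×2.21) = 4.95.
Bélanger equation: y₂/y₁ = ½[√(1 + 8Fr₁²) − 1] = ½[√196.7 − 1] = 6.51.
y₂ = 6.51 × 2.21 = 14.4 ft.

y₂ = 14.4 ft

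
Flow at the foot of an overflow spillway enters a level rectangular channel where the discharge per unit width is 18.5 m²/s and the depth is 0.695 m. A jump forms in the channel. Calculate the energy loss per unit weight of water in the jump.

ΔE = 26.9 m

V₁ = q/y₁ = 18.5/0.695 = 26.6 m/s. Fr₁ = V₁/√(g·y₁) = 26.6/√(9.81×0.695) = 10.2.
Bélanger equation: y₂/y₁ = ½[√(1 + 8Fr₁²) − 1] = ½[√832.4 − 1] = 13.9.
y₂ = 13.9 × 0.695 = 9.68 m.
V₂ = q/y₂ = 18.5/9.68 = 1.91 m/s. E₁ = y₁ + V₁²/2g = 36.8 m; E₂ = y₂ + V₂²/2g = 9.86 m. ΔE = E₁ − E₂ = 26.9 m.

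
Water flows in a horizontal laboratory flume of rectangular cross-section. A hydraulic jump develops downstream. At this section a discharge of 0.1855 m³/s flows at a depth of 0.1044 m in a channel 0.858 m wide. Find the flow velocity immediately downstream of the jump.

q = Q/b = 0.1855/0.858 = 0.2162 m²/s; V₁ = q/y₁ = 2.071 m/s. Fr₁ = V₁/√(g·y₁) = 2.046.
Sequent-depth ratio: y₂/y₁ = ½[√(1 + 8Fr₁²) − 1] = ½[√34.499 − 1] = 2.437.
y₂ = 2.437 × 0.1044 = 0.2544 m.
V₂ = q/y₂ = 0.2162/0.2544 = 0.8498 m/s.

V₂ = 0.8498 m/s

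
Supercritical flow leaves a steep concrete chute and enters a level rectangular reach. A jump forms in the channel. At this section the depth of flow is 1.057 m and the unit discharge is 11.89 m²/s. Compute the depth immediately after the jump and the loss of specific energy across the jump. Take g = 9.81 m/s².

y₂ = 4.720 m; ΔE = 2.463 m

V₁ = q/y₁ = 11.89/1.057 = 11.25 m/s. Fr₁ = V₁/√(g·y₁) = 11.25/√(9.81×1.057) = 3.493.
Bélanger equation: y₂/y₁ = ½[√(1 + 8Fr₁²) − 1] = ½[√98.625 − 1] = 4.465.
y₂ = 4.465 × 1.057 = 4.720 m.
Head loss: ΔE = (y₂ − y₁)³/(4y₁y₂) = (4.720 − 1.057)³/(4×1.057×4.720) = 49.15/19.96 = 2.463 m.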